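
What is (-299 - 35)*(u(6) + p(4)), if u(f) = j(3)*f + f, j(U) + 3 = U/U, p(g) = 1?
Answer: 1670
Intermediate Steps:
j(U) = -2 (j(U) = -3 + U/U = -3 + 1 = -2)
u(f) = -f (u(f) = -2*f + f = -f)
(-299 - 35)*(u(6) + p(4)) = (-299 - 35)*(-1*6 + 1) = -334*(-6 + 1) = -334*(-5) = 1670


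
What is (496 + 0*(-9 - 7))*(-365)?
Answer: -181040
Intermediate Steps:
(496 + 0*(-9 - 7))*(-365) = (496 + 0*(-16))*(-365) = (496 + 0)*(-365) = 496*(-365) = -181040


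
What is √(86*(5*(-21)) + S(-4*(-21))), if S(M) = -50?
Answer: 2*I*√2270 ≈ 95.289*I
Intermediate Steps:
√(86*(5*(-21)) + S(-4*(-21))) = √(86*(5*(-21)) - 50) = √(86*(-105) - 50) = √(-9030 - 50) = √(-9080) = 2*I*√2270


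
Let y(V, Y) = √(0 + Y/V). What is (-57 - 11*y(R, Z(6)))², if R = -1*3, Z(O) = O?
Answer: 3007 + 1254*I*√2 ≈ 3007.0 + 1773.4*I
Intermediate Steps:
R = -3
y(V, Y) = √(Y/V)
(-57 - 11*y(R, Z(6)))² = (-57 - 11*√6*(I*√3/3))² = (-57 - 11*I*√2)²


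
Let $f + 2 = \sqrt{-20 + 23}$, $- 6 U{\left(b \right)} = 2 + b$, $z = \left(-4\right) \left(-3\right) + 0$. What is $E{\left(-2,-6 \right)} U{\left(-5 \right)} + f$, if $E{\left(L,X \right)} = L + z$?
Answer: $3 + \sqrt{3} \approx 4.732$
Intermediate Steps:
$z = 12$ ($z = 12 + 0 = 12$)
$U{\left(b \right)} = - \frac{1}{3} - \frac{b}{6}$ ($U{\left(b \right)} = - \frac{2 + b}{6} = - \frac{1}{3} - \frac{b}{6}$)
$E{\left(L,X \right)} = 12 + L$ ($E{\left(L,X \right)} = L + 12 = 12 + L$)
$f = -2 + \sqrt{3}$ ($f = -2 + \sqrt{-20 + 23} = -2 + \sqrt{3} \approx -0.26795$)
$E{\left(-2,-6 \right)} U{\left(-5 \right)} + f = \left(12 - 2\right) \left(- \frac{1}{3} - - \frac{5}{6}\right) - \left(2 - \sqrt{3}\right) = 10 \left(- \frac{1}{3} + \frac{5}{6}\right) - \left(2 - \sqrt{3}\right) = 10 \cdot \frac{1}{2} - \left(2 - \sqrt{3}\right) = 5 - \left(2 - \sqrt{3}\right) = 3 + \sqrt{3}$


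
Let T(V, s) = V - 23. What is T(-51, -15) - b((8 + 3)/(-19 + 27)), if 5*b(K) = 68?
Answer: -438/5 ≈ -87.600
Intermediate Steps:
b(K) = 68/5 (b(K) = (⅕)*68 = 68/5)
T(V, s) = -23 + V
T(-51, -15) - b((8 + 3)/(-19 + 27)) = (-23 - 51) - 1*68/5 = -74 - 68/5 = -438/5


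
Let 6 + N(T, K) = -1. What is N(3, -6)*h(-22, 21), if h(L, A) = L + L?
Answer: 308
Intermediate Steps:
N(T, K) = -7 (N(T, K) = -6 - 1 = -7)
h(L, A) = 2*L
N(3, -6)*h(-22, 21) = -14*(-22) = -7*(-44) = 308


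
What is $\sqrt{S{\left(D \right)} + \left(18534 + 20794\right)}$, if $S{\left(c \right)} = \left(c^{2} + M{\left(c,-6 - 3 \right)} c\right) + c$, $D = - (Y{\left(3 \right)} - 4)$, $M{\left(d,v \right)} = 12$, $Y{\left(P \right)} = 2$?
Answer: $\sqrt{39358} \approx 198.39$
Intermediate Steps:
$D = 2$ ($D = - (2 - 4) = \left(-1\right) \left(-2\right) = 2$)
$S{\left(c \right)} = c^{2} + 13 c$ ($S{\left(c \right)} = \left(c^{2} + 12 c\right) + c = c^{2} + 13 c$)
$\sqrt{S{\left(D \right)} + \left(18534 + 20794\right)} = \sqrt{2 \left(13 + 2\right) + \left(18534 + 20794\right)} = \sqrt{2 \cdot 15 + 39328} = \sqrt{30 + 39328} = \sqrt{39358}$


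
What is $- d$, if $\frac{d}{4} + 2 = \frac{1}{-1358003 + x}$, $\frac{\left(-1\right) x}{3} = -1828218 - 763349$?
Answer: $\frac{25666790}{3208349} \approx 8.0$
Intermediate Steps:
$x = 7774701$ ($x = - 3 \left(-1828218 - 763349\right) = \left(-3\right) \left(-2591567\right) = 7774701$)
$d = - \frac{25666790}{3208349}$ ($d = -8 + \frac{4}{-1358003 + 7774701} = -8 + \frac{4}{6416698} = -8 + 4 \cdot \frac{1}{6416698} = -8 + \frac{2}{3208349} = - \frac{25666790}{3208349} \approx -8.0$)
$- d = \left(-1\right) \left(- \frac{25666790}{3208349}\right) = \frac{25666790}{3208349}$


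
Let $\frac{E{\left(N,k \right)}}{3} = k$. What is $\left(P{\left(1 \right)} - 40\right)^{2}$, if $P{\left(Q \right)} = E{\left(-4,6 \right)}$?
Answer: $484$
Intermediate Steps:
$E{\left(N,k \right)} = 3 k$
$P{\left(Q \right)} = 18$ ($P{\left(Q \right)} = 3 \cdot 6 = 18$)
$\left(P{\left(1 \right)} - 40\right)^{2} = \left(18 - 40\right)^{2} = \left(-22\right)^{2} = 484$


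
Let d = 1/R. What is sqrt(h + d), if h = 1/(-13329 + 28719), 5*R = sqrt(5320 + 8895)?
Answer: sqrt(1535703310 + 8313216300*sqrt(14215))/4861530 ≈ 0.20494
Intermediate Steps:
R = sqrt(14215)/5 (R = sqrt(5320 + 8895)/5 = sqrt(14215)/5 ≈ 23.845)
h = 1/15390 ≈ 6.4977e-5
d = sqrt(14215)/2843 (d = 1/(sqrt(14215)/5) = sqrt(14215)/2843 ≈ 0.041937)
sqrt(h + d) = sqrt(1/15390 + sqrt(14215)/2843)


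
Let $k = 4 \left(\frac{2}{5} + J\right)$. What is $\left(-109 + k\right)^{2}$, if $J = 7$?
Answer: $\frac{157609}{25} \approx 6304.4$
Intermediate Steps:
$k = \frac{148}{5}$ ($k = 4 \left(\frac{2}{5} + 7\right) = 4 \cdot \frac{37}{5} = \frac{148}{5} \approx 29.6$)
$\left(-109 + k\right)^{2} = \left(-109 + \frac{148}{5}\right)^{2} = \left(- \frac{397}{5}\right)^{2} = \frac{157609}{25}$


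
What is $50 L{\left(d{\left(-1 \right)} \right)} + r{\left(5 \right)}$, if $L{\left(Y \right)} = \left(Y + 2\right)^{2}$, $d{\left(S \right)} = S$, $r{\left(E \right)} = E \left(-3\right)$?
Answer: $35$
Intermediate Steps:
$r{\left(E \right)} = - 3 E$
$L{\left(Y \right)} = \left(2 + Y\right)^{2}$
$50 L{\left(d{\left(-1 \right)} \right)} + r{\left(5 \right)} = 50 \left(2 - 1\right)^{2} - 15 = 50 \cdot 1^{2} - 15 = 50 \cdot 1 - 15 = 50 - 15 = 35$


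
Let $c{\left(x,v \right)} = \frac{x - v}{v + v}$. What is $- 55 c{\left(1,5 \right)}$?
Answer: $22$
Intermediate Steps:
$c{\left(x,v \right)} = \frac{x - v}{2 v}$
$- 55 c{\left(1,5 \right)} = - 55 \frac{1 - 5}{2 \cdot 5} = - 55 \cdot \frac{1}{2} \cdot \frac{1}{5} \left(1 - 5\right) = - 55 \cdot \frac{1}{2} \cdot \frac{1}{5} \left(-4\right) = \left(-55\right) \left(- \frac{2}{5}\right) = 22$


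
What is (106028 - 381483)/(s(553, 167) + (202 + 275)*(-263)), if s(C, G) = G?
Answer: 275455/125284 ≈ 2.1986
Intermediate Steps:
(106028 - 381483)/(s(553, 167) + (202 + 275)*(-263)) = (106028 - 381483)/(167 + (202 + 275)*(-263)) = -275455/(167 + 477*(-263)) = -275455/(167 - 125451) = -275455/(-125284) = -275455*(-1/125284) = 275455/125284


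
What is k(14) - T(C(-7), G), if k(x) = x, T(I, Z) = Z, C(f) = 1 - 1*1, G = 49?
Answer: -35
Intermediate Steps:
C(f) = 0 (C(f) = 1 - 1 = 0)
k(14) - T(C(-7), G) = 14 - 1*49 = 14 - 49 = -35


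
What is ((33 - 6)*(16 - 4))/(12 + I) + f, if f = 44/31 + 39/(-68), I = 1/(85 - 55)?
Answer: 21133423/760988 ≈ 27.771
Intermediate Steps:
I = 1/30 ≈ 0.033333
f = 1783/2108 (f = 44*(1/31) + 39*(-1/68) = 44/31 - 39/68 = 1783/2108 ≈ 0.84583)
((33 - 6)*(16 - 4))/(12 + I) + f = ((33 - 6)*(16 - 4))/(12 + 1/30) + 1783/2108 = (27*12)/(361/30) + 1783/2108 = 324*(30/361) + 1783/2108 = 9720/361 + 1783/2108 = 21133423/760988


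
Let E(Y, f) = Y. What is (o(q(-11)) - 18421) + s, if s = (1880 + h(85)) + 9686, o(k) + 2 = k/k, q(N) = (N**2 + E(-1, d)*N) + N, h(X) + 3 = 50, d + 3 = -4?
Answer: -6809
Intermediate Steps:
d = -7 (d = -3 - 4 = -7)
h(X) = 47 (h(X) = -3 + 50 = 47)
q(N) = N**2 (q(N) = (N**2 - N) + N = N**2)
o(k) = -1 (o(k) = -2 + k/k = -2 + 1 = -1)
s = 11613 (s = (1880 + 47) + 9686 = 1927 + 9686 = 11613)
(o(q(-11)) - 18421) + s = (-1 - 18421) + 11613 = -18422 + 11613 = -6809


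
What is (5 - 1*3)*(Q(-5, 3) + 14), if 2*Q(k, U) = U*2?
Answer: 34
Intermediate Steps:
Q(k, U) = U (Q(k, U) = (U*2)/2 = (2*U)/2 = U)
(5 - 1*3)*(Q(-5, 3) + 14) = (5 - 1*3)*(3 + 14) = (5 - 3)*17 = 2*17 = 34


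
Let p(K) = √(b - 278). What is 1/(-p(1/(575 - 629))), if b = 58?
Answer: I*√55/110 ≈ 0.06742*I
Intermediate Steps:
p(K) = 2*I*√55 (p(K) = √(58 - 278) = √(-220) = 2*I*√55)
1/(-p(1/(575 - 629))) = 1/(-2*I*√55) = I*√55/110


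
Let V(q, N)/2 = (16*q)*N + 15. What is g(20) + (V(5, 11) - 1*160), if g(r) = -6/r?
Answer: 16297/10 ≈ 1629.7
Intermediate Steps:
V(q, N) = 30 + 32*N*q (V(q, N) = 2*((16*q)*N + 15) = 2*(16*N*q + 15) = 2*(15 + 16*N*q) = 30 + 32*N*q)
g(20) + (V(5, 11) - 1*160) = -6/20 + ((30 + 32*11*5) - 1*160) = -6*1/20 + ((30 + 1760) - 160) = -3/10 + (1790 - 160) = -3/10 + 1630 = 16297/10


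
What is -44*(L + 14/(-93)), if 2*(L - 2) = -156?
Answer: 311608/93 ≈ 3350.6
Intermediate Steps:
L = -76 (L = 2 + (½)*(-156) = 2 - 78 = -76)
-44*(L + 14/(-93)) = -44*(-76 + 14/(-93)) = -44*(-76 + 14*(-1/93)) = -44*(-76 - 14/93) = -44*(-7082/93) = 311608/93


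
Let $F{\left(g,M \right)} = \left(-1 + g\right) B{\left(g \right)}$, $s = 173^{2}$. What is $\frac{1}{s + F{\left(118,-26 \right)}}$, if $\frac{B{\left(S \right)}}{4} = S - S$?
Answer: $\frac{1}{29929} \approx 3.3412 \cdot 10^{-5}$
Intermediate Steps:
$B{\left(S \right)} = 0$ ($B{\left(S \right)} = 4 \left(S - S\right) = 4 \cdot 0 = 0$)
$s = 29929$
$F{\left(g,M \right)} = 0$ ($F{\left(g,M \right)} = \left(-1 + g\right) 0 = 0$)
$\frac{1}{s + F{\left(118,-26 \right)}} = \frac{1}{29929 + 0} = \frac{1}{29929}$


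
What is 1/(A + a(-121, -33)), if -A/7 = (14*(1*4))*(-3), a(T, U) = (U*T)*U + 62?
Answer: -1/130531 ≈ -7.6610e-6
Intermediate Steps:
a(T, U) = 62 + T*U**2 (a(T, U) = (T*U)*U + 62 = T*U**2 + 62 = 62 + T*U**2)
A = 1176 (A = -7*14*(1*4)*(-3) = -7*14*4*(-3) = -392*(-3) = -7*(-168) = 1176)
1/(A + a(-121, -33)) = 1/(1176 + (62 - 121*(-33)**2)) = 1/(1176 + (62 - 121*1089)) = 1/(1176 + (62 - 131769)) = 1/(1176 - 131707) = 1/(-130531) = -1/130531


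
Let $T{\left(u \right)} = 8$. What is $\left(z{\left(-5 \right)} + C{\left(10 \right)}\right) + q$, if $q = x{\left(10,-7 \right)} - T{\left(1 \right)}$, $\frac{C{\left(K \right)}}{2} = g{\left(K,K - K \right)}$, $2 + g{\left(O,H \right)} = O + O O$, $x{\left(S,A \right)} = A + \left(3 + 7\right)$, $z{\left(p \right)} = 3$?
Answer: $214$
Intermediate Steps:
$x{\left(S,A \right)} = 10 + A$ ($x{\left(S,A \right)} = A + 10 = 10 + A$)
$g{\left(O,H \right)} = -2 + O + O^{2}$ ($g{\left(O,H \right)} = -2 + \left(O + O O\right) = -2 + \left(O + O^{2}\right) = -2 + O + O^{2}$)
$C{\left(K \right)} = -4 + 2 K + 2 K^{2}$ ($C{\left(K \right)} = 2 \left(-2 + K + K^{2}\right) = -4 + 2 K + 2 K^{2}$)
$q = -5$ ($q = \left(10 - 7\right) - 8 = 3 - 8 = -5$)
$\left(z{\left(-5 \right)} + C{\left(10 \right)}\right) + q = \left(3 + \left(-4 + 2 \cdot 10 + 2 \cdot 10^{2}\right)\right) - 5 = \left(3 + \left(-4 + 20 + 2 \cdot 100\right)\right) - 5 = \left(3 + \left(-4 + 20 + 200\right)\right) - 5 = \left(3 + 216\right) - 5 = 219 - 5 = 214$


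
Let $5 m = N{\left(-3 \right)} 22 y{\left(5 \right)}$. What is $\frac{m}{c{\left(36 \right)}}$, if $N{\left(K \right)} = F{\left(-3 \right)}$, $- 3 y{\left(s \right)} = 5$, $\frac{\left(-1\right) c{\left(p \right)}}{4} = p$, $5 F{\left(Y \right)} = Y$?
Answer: $- \frac{11}{360} \approx -0.030556$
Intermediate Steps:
$F{\left(Y \right)} = \frac{Y}{5}$
$c{\left(p \right)} = - 4 p$
$y{\left(s \right)} = - \frac{5}{3}$ ($y{\left(s \right)} = \left(- \frac{1}{3}\right) 5 = - \frac{5}{3}$)
$N{\left(K \right)} = - \frac{3}{5}$ ($N{\left(K \right)} = \frac{1}{5} \left(-3\right) = - \frac{3}{5}$)
$m = \frac{22}{5}$ ($m = \frac{\left(- \frac{3}{5}\right) 22 \left(- \frac{5}{3}\right)}{5} = \frac{\left(- \frac{66}{5}\right) \left(- \frac{5}{3}\right)}{5} = \frac{1}{5} \cdot 22 = \frac{22}{5} \approx 4.4$)
$\frac{m}{c{\left(36 \right)}} = \frac{22}{5 \left(\left(-4\right) 36\right)} = \frac{22}{5 \left(-144\right)} = \frac{22}{5} \left(- \frac{1}{144}\right) = - \frac{11}{360}$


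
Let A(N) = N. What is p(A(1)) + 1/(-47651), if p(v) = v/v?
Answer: 47650/47651 ≈ 0.99998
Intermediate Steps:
p(v) = 1
p(A(1)) + 1/(-47651) = 1 + 1/(-47651) = 1 - 1/47651 = 47650/47651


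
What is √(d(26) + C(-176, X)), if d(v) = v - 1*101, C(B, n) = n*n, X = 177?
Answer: √31254 ≈ 176.79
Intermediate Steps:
C(B, n) = n²
d(v) = -101 + v (d(v) = v - 101 = -101 + v)
√(d(26) + C(-176, X)) = √((-101 + 26) + 177²) = √(-75 + 31329) = √31254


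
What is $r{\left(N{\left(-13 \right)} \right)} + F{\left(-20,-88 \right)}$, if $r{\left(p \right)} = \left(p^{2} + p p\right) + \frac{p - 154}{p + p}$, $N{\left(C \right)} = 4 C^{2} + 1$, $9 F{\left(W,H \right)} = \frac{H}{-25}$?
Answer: $\frac{279260096527}{304650} \approx 9.1666 \cdot 10^{5}$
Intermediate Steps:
$F{\left(W,H \right)} = - \frac{H}{225}$ ($F{\left(W,H \right)} = \frac{H \frac{1}{-25}}{9} = \frac{H \left(- \frac{1}{25}\right)}{9} = \frac{\left(- \frac{1}{25}\right) H}{9} = - \frac{H}{225}$)
$N{\left(C \right)} = 1 + 4 C^{2}$
$r{\left(p \right)} = 2 p^{2} + \frac{-154 + p}{2 p}$ ($r{\left(p \right)} = \left(p^{2} + p^{2}\right) + \frac{-154 + p}{2 p} = 2 p^{2} + \left(-154 + p\right) \frac{1}{2 p} = 2 p^{2} + \frac{-154 + p}{2 p}$)
$r{\left(N{\left(-13 \right)} \right)} + F{\left(-20,-88 \right)} = \frac{-154 + \left(1 + 4 \left(-13\right)^{2}\right) + 4 \left(1 + 4 \left(-13\right)^{2}\right)^{3}}{2 \left(1 + 4 \left(-13\right)^{2}\right)} - - \frac{88}{225} = \frac{-154 + \left(1 + 4 \cdot 169\right) + 4 \left(1 + 4 \cdot 169\right)^{3}}{2 \left(1 + 4 \cdot 169\right)} + \frac{88}{225} = \frac{-154 + \left(1 + 676\right) + 4 \left(1 + 676\right)^{3}}{2 \left(1 + 676\right)} + \frac{88}{225} = \frac{-154 + 677 + 4 \cdot 677^{3}}{2 \cdot 677} + \frac{88}{225} = \frac{1}{2} \cdot \frac{1}{677} \left(-154 + 677 + 4 \cdot 310288733\right) + \frac{88}{225} = \frac{1}{2} \cdot \frac{1}{677} \left(-154 + 677 + 1241154932\right) + \frac{88}{225} = \frac{1}{2} \cdot \frac{1}{677} \cdot 1241155455 + \frac{88}{225} = \frac{1241155455}{1354} + \frac{88}{225} = \frac{279260096527}{304650}$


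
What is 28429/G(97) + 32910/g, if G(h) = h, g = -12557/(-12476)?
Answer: 40183743473/1218029 ≈ 32991.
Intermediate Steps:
g = 12557/12476 (g = -12557*(-1/12476) = 12557/12476 ≈ 1.0065)
28429/G(97) + 32910/g = 28429/97 + 32910/(12557/12476) = 28429*(1/97) + 32910*(12476/12557) = 28429/97 + 410585160/12557 = 40183743473/1218029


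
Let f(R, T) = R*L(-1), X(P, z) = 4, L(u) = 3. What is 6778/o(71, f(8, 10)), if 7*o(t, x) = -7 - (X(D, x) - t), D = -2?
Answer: 23723/30 ≈ 790.77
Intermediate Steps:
f(R, T) = 3*R (f(R, T) = R*3 = 3*R)
o(t, x) = -11/7 + t/7 (o(t, x) = (-7 - (4 - t))/7 = (-7 + (-4 + t))/7 = (-11 + t)/7 = -11/7 + t/7)
6778/o(71, f(8, 10)) = 6778/(-11/7 + (⅐)*71) = 6778/(-11/7 + 71/7) = 6778/(60/7) = 6778*(7/60) = 23723/30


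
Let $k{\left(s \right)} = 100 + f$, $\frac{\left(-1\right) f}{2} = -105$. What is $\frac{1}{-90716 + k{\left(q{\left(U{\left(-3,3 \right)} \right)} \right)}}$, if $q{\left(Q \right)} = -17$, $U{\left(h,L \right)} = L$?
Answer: $- \frac{1}{90406} \approx -1.1061 \cdot 10^{-5}$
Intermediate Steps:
$f = 210$ ($f = \left(-2\right) \left(-105\right) = 210$)
$k{\left(s \right)} = 310$ ($k{\left(s \right)} = 100 + 210 = 310$)
$\frac{1}{-90716 + k{\left(q{\left(U{\left(-3,3 \right)} \right)} \right)}} = \frac{1}{-90716 + 310} = \frac{1}{-90406} = - \frac{1}{90406}$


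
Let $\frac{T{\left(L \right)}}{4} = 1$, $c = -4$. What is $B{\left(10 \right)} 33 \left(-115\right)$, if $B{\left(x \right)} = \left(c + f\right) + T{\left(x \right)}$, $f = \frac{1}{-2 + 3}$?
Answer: $-3795$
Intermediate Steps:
$T{\left(L \right)} = 4$ ($T{\left(L \right)} = 4 \cdot 1 = 4$)
$f = 1$ ($f = 1^{-1} = 1$)
$B{\left(x \right)} = 1$ ($B{\left(x \right)} = \left(-4 + 1\right) + 4 = -3 + 4 = 1$)
$B{\left(10 \right)} 33 \left(-115\right) = 1 \cdot 33 \left(-115\right) = 33 \left(-115\right) = -3795$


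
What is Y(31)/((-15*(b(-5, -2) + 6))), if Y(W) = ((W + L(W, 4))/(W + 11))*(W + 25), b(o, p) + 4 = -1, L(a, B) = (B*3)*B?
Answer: -316/45 ≈ -7.0222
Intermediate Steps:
L(a, B) = 3*B² (L(a, B) = (3*B)*B = 3*B²)
b(o, p) = -5 (b(o, p) = -4 - 1 = -5)
Y(W) = (25 + W)*(48 + W)/(11 + W) (Y(W) = ((W + 3*4²)/(W + 11))*(W + 25) = ((W + 3*16)/(11 + W))*(25 + W) = ((W + 48)/(11 + W))*(25 + W) = ((48 + W)/(11 + W))*(25 + W) = (25 + W)*(48 + W)/(11 + W))
Y(31)/((-15*(b(-5, -2) + 6))) = ((1200 + 31² + 73*31)/(11 + 31))/((-15*(-5 + 6))) = ((1200 + 961 + 2263)/42)/((-15*1)) = ((1/42)*4424)/(-15) = (316/3)*(-1/15) = -316/45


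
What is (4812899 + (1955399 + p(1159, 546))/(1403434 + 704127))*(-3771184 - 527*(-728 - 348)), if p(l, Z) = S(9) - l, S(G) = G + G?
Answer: -32501049447629022804/2107561 ≈ -1.5421e+13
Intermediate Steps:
S(G) = 2*G
p(l, Z) = 18 - l (p(l, Z) = 2*9 - l = 18 - l)
(4812899 + (1955399 + p(1159, 546))/(1403434 + 704127))*(-3771184 - 527*(-728 - 348)) = (4812899 + (1955399 + (18 - 1*1159))/(1403434 + 704127))*(-3771184 - 527*(-728 - 348)) = (4812899 + (1955399 + (18 - 1159))/2107561)*(-3771184 - 527*(-1076)) = (4812899 + (1955399 - 1141)*(1/2107561))*(-3771184 + 567052) = (4812899 + 1954258*(1/2107561))*(-3204132) = (4812899 + 1954258/2107561)*(-3204132) = (10143480183597/2107561)*(-3204132) = -32501049447629022804/2107561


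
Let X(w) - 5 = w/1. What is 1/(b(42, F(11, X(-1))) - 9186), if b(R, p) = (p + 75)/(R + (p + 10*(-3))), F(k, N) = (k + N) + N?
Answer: -31/284672 ≈ -0.00010890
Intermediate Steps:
X(w) = 5 + w (X(w) = 5 + w/1 = 5 + w*1 = 5 + w)
F(k, N) = k + 2*N (F(k, N) = (N + k) + N = k + 2*N)
b(R, p) = (75 + p)/(-30 + R + p) (b(R, p) = (75 + p)/(R + (p - 30)) = (75 + p)/(R + (-30 + p)) = (75 + p)/(-30 + R + p))
1/(b(42, F(11, X(-1))) - 9186) = 1/((75 + (11 + 2*(5 - 1)))/(-30 + 42 + (11 + 2*(5 - 1))) - 9186) = 1/((75 + (11 + 2*4))/(-30 + 42 + (11 + 2*4)) - 9186) = 1/((75 + (11 + 8))/(-30 + 42 + (11 + 8)) - 9186) = 1/((75 + 19)/(-30 + 42 + 19) - 9186) = 1/(94/31 - 9186) = 1/(-284672/31) = -31/284672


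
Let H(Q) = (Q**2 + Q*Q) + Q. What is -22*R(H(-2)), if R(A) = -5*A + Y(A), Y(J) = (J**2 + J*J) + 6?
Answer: -1056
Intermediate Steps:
Y(J) = 6 + 2*J**2 (Y(J) = (J**2 + J**2) + 6 = 2*J**2 + 6 = 6 + 2*J**2)
H(Q) = Q + 2*Q**2 (H(Q) = (Q**2 + Q**2) + Q = 2*Q**2 + Q = Q + 2*Q**2)
R(A) = 6 - 5*A + 2*A**2 (R(A) = -5*A + (6 + 2*A**2) = 6 - 5*A + 2*A**2)
-22*R(H(-2)) = -22*(6 - (-10)*(1 + 2*(-2)) + 2*(-2*(1 + 2*(-2)))**2) = -22*(6 - (-10)*(1 - 4) + 2*(-2*(1 - 4))**2) = -22*(6 - (-10)*(-3) + 2*(-2*(-3))**2) = -22*(6 - 5*6 + 2*6**2) = -22*(6 - 30 + 2*36) = -22*(6 - 30 + 72) = -22*48 = -1056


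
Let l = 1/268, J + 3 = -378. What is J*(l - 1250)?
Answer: 127634619/268 ≈ 4.7625e+5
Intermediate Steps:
J = -381 (J = -3 - 378 = -381)
l = 1/268 ≈ 0.0037313
J*(l - 1250) = -381*(1/268 - 1250) = -381*(-334999/268) = 127634619/268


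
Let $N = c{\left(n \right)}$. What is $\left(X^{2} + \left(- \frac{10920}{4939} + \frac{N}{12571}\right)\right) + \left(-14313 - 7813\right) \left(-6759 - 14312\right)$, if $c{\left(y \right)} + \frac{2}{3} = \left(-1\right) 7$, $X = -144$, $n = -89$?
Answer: $\frac{86843531570613217}{186264507} \approx 4.6624 \cdot 10^{8}$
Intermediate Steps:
$c{\left(y \right)} = - \frac{23}{3}$ ($c{\left(y \right)} = - \frac{2}{3} - 7 = - \frac{23}{3}$)
$N = - \frac{23}{3} \approx -7.6667$
$\left(X^{2} + \left(- \frac{10920}{4939} + \frac{N}{12571}\right)\right) + \left(-14313 - 7813\right) \left(-6759 - 14312\right) = \left(\left(-144\right)^{2} - \left(\frac{23}{37713} + \frac{10920}{4939}\right)\right) + \left(-14313 - 7813\right) \left(-6759 - 14312\right) = \left(20736 - \frac{411939557}{186264507}\right) - -466216946 = \left(20736 - \frac{411939557}{186264507}\right) + 466216946 = \frac{3861968877595}{186264507} + 466216946 = \frac{86843531570613217}{186264507}$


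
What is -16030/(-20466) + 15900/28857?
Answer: 131331185/98431227 ≈ 1.3342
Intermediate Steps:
-16030/(-20466) + 15900/28857 = -16030*(-1/20466) + 15900*(1/28857) = 8015/10233 + 5300/9619 = 131331185/98431227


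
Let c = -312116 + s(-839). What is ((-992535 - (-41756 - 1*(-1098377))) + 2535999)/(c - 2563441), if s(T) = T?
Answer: -486843/2876396 ≈ -0.16925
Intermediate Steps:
c = -312955 (c = -312116 - 839 = -312955)
((-992535 - (-41756 - 1*(-1098377))) + 2535999)/(c - 2563441) = ((-992535 - (-41756 - 1*(-1098377))) + 2535999)/(-312955 - 2563441) = ((-992535 - (-41756 + 1098377)) + 2535999)/(-2876396) = ((-992535 - 1*1056621) + 2535999)*(-1/2876396) = ((-992535 - 1056621) + 2535999)*(-1/2876396) = (-2049156 + 2535999)*(-1/2876396) = 486843*(-1/2876396) = -486843/2876396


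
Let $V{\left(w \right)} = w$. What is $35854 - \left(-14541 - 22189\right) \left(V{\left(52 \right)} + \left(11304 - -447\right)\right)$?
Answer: $433560044$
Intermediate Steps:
$35854 - \left(-14541 - 22189\right) \left(V{\left(52 \right)} + \left(11304 - -447\right)\right) = 35854 - \left(-14541 - 22189\right) \left(52 + \left(11304 - -447\right)\right) = 35854 - - 36730 \left(52 + \left(11304 + 447\right)\right) = 35854 - - 36730 \left(52 + 11751\right) = 35854 - \left(-36730\right) 11803 = 35854 - -433524190 = 35854 + 433524190 = 433560044$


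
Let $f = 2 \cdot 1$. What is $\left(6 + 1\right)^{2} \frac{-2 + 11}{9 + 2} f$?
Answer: $\frac{882}{11} \approx 80.182$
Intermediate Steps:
$f = 2$
$\left(6 + 1\right)^{2} \frac{-2 + 11}{9 + 2} f = \left(6 + 1\right)^{2} \frac{-2 + 11}{9 + 2} \cdot 2 = 7^{2} \cdot \frac{9}{11} \cdot 2 = 49 \cdot 9 \cdot \frac{1}{11} \cdot 2 = 49 \cdot \frac{9}{11} \cdot 2 = \frac{441}{11} \cdot 2 = \frac{882}{11}$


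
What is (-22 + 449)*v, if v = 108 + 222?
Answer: 140910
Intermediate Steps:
v = 330
(-22 + 449)*v = (-22 + 449)*330 = 427*330 = 140910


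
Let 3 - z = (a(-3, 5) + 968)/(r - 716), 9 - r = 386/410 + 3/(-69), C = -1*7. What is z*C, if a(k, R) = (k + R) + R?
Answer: -102272394/3337739 ≈ -30.641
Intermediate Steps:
a(k, R) = k + 2*R (a(k, R) = (R + k) + R = k + 2*R)
C = -7
r = 38201/4715 (r = 9 - (386/410 + 3/(-69)) = 9 - (386*(1/410) + 3*(-1/69)) = 9 - (193/205 - 1/23) = 9 - 1*4234/4715 = 9 - 4234/4715 = 38201/4715 ≈ 8.1020)
z = 14610342/3337739 (z = 3 - ((-3 + 2*5) + 968)/(38201/4715 - 716) = 3 - ((-3 + 10) + 968)/(-3337739/4715) = 3 - (7 + 968)*(-4715)/3337739 = 3 - 975*(-4715)/3337739 = 3 - 1*(-4597125/3337739) = 3 + 4597125/3337739 = 14610342/3337739 ≈ 4.3773)
z*C = (14610342/3337739)*(-7) = -102272394/3337739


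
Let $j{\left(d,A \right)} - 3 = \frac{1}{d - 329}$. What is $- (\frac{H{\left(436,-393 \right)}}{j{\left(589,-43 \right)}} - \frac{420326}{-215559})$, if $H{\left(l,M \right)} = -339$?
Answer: $\frac{18671095654}{168351579} \approx 110.91$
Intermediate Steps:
$j{\left(d,A \right)} = 3 + \frac{1}{-329 + d}$ ($j{\left(d,A \right)} = 3 + \frac{1}{d - 329} = 3 + \frac{1}{-329 + d}$)
$- (\frac{H{\left(436,-393 \right)}}{j{\left(589,-43 \right)}} - \frac{420326}{-215559}) = - (- \frac{339}{\frac{1}{-329 + 589} \left(-986 + 3 \cdot 589\right)} - \frac{420326}{-215559}) = - (- \frac{339}{\frac{1}{260} \left(-986 + 1767\right)} - - \frac{420326}{215559}) = - (- \frac{339}{\frac{1}{260} \cdot 781} + \frac{420326}{215559}) = - (- \frac{339}{\frac{781}{260}} + \frac{420326}{215559}) = - (\left(-339\right) \frac{260}{781} + \frac{420326}{215559}) = - (- \frac{88140}{781} + \frac{420326}{215559}) = \left(-1\right) \left(- \frac{18671095654}{168351579}\right) = \frac{18671095654}{168351579}$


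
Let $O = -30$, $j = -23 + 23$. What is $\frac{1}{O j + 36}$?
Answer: $\frac{1}{36} \approx 0.027778$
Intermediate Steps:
$j = 0$
$\frac{1}{O j + 36} = \frac{1}{\left(-30\right) 0 + 36} = \frac{1}{0 + 36} = \frac{1}{36}$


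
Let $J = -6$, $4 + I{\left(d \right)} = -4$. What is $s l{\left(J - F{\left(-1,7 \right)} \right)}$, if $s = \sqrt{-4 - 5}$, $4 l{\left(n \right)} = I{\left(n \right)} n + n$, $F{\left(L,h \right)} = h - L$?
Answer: $\frac{147 i}{2} \approx 73.5 i$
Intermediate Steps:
$I{\left(d \right)} = -8$ ($I{\left(d \right)} = -4 - 4 = -8$)
$l{\left(n \right)} = - \frac{7 n}{4}$ ($l{\left(n \right)} = \frac{- 8 n + n}{4} = \frac{\left(-7\right) n}{4} = - \frac{7 n}{4}$)
$s = 3 i$ ($s = \sqrt{-9} = 3 i \approx 3.0 i$)
$s l{\left(J - F{\left(-1,7 \right)} \right)} = 3 i \left(- \frac{7 \left(-6 - \left(7 - -1\right)\right)}{4}\right) = 3 i \left(- \frac{7 \left(-6 - \left(7 + 1\right)\right)}{4}\right) = 3 i \left(- \frac{7 \left(-6 - 8\right)}{4}\right) = 3 i \left(\left(- \frac{7}{4}\right) \left(-14\right)\right) = 3 i \frac{49}{2} = \frac{147 i}{2}$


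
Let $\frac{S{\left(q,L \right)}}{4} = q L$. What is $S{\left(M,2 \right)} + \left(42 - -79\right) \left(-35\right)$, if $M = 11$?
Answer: $-4147$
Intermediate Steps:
$S{\left(q,L \right)} = 4 L q$ ($S{\left(q,L \right)} = 4 q L = 4 L q$)
$S{\left(M,2 \right)} + \left(42 - -79\right) \left(-35\right) = 4 \cdot 2 \cdot 11 + \left(42 - -79\right) \left(-35\right) = 88 + \left(42 + 79\right) \left(-35\right) = 88 + 121 \left(-35\right) = 88 - 4235 = -4147$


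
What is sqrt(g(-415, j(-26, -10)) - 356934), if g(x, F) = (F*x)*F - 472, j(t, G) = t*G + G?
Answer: I*sqrt(26294906) ≈ 5127.9*I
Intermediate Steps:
j(t, G) = G + G*t (j(t, G) = G*t + G = G + G*t)
g(x, F) = -472 + x*F**2 (g(x, F) = x*F**2 - 472 = -472 + x*F**2)
sqrt(g(-415, j(-26, -10)) - 356934) = sqrt((-472 - 415*100*(1 - 26)**2) - 356934) = sqrt((-472 - 415*(-10*(-25))**2) - 356934) = sqrt((-472 - 415*250**2) - 356934) = sqrt((-472 - 415*62500) - 356934) = sqrt((-472 - 25937500) - 356934) = sqrt(-25937972 - 356934) = sqrt(-26294906) = I*sqrt(26294906)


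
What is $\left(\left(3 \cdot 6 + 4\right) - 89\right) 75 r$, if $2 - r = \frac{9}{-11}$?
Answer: $- \frac{155775}{11} \approx -14161.0$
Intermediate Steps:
$r = \frac{31}{11}$ ($r = 2 - \frac{9}{-11} = 2 - 9 \left(- \frac{1}{11}\right) = 2 - - \frac{9}{11} = 2 + \frac{9}{11} = \frac{31}{11} \approx 2.8182$)
$\left(\left(3 \cdot 6 + 4\right) - 89\right) 75 r = \left(\left(3 \cdot 6 + 4\right) - 89\right) 75 \cdot \frac{31}{11} = \left(\left(18 + 4\right) - 89\right) 75 \cdot \frac{31}{11} = \left(22 - 89\right) 75 \cdot \frac{31}{11} = \left(-67\right) 75 \cdot \frac{31}{11} = \left(-5025\right) \frac{31}{11} = - \frac{155775}{11}$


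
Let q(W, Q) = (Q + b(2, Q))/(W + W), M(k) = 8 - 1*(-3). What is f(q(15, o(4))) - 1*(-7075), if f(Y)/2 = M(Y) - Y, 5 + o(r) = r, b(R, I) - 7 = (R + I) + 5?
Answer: 35481/5 ≈ 7096.2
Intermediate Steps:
b(R, I) = 12 + I + R (b(R, I) = 7 + ((R + I) + 5) = 7 + ((I + R) + 5) = 7 + (5 + I + R) = 12 + I + R)
o(r) = -5 + r
M(k) = 11 (M(k) = 8 + 3 = 11)
q(W, Q) = (14 + 2*Q)/(2*W) (q(W, Q) = (Q + (12 + Q + 2))/(W + W) = (Q + (14 + Q))/((2*W)) = (14 + 2*Q)*(1/(2*W)) = (14 + 2*Q)/(2*W))
f(Y) = 22 - 2*Y (f(Y) = 2*(11 - Y) = 22 - 2*Y)
f(q(15, o(4))) - 1*(-7075) = (22 - 2*(7 + (-5 + 4))/15) - 1*(-7075) = (22 - 2*(7 - 1)/15) + 7075 = (22 - 2*6/15) + 7075 = (22 - 2*2/5) + 7075 = (22 - 4/5) + 7075 = 106/5 + 7075 = 35481/5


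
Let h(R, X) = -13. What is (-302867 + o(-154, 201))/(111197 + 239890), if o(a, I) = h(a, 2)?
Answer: -100960/117029 ≈ -0.86269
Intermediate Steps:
o(a, I) = -13
(-302867 + o(-154, 201))/(111197 + 239890) = (-302867 - 13)/(111197 + 239890) = -302880/351087 = -302880*1/351087 = -100960/117029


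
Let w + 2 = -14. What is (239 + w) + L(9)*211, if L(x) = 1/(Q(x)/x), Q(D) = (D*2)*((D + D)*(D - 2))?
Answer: 56407/252 ≈ 223.84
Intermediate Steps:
w = -16 (w = -2 - 14 = -16)
Q(D) = 4*D²*(-2 + D) (Q(D) = (2*D)*((2*D)*(-2 + D)) = (2*D)*(2*D*(-2 + D)) = 4*D²*(-2 + D))
L(x) = 1/(4*x*(-2 + x)) (L(x) = 1/((4*x²*(-2 + x))/x) = 1/(4*x*(-2 + x)))
(239 + w) + L(9)*211 = (239 - 16) + ((¼)/(9*(-2 + 9)))*211 = 223 + ((¼)*(⅑)/7)*211 = 223 + ((¼)*(⅑)*(⅐))*211 = 223 + (1/252)*211 = 223 + 211/252 = 56407/252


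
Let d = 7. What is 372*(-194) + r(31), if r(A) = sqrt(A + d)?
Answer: -72168 + sqrt(38) ≈ -72162.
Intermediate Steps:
r(A) = sqrt(7 + A) (r(A) = sqrt(A + 7) = sqrt(7 + A))
372*(-194) + r(31) = 372*(-194) + sqrt(7 + 31) = -72168 + sqrt(38)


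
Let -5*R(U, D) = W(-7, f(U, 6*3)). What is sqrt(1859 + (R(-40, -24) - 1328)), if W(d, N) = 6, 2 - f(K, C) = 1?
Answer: sqrt(13245)/5 ≈ 23.017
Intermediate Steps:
f(K, C) = 1 (f(K, C) = 2 - 1*1 = 2 - 1 = 1)
R(U, D) = -6/5 (R(U, D) = -1/5*6 = -6/5)
sqrt(1859 + (R(-40, -24) - 1328)) = sqrt(1859 + (-6/5 - 1328)) = sqrt(1859 - 6646/5) = sqrt(2649/5) = sqrt(13245)/5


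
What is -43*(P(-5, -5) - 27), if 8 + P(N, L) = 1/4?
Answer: 5977/4 ≈ 1494.3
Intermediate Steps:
P(N, L) = -31/4 (P(N, L) = -8 + 1/4 = -8 + 1*(¼) = -8 + ¼ = -31/4)
-43*(P(-5, -5) - 27) = -43*(-31/4 - 27) = -43*(-139/4) = 5977/4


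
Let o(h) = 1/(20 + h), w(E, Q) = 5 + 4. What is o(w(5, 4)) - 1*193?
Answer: -5596/29 ≈ -192.97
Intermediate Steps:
w(E, Q) = 9
o(w(5, 4)) - 1*193 = 1/(20 + 9) - 1*193 = 1/29 - 193 = -5596/29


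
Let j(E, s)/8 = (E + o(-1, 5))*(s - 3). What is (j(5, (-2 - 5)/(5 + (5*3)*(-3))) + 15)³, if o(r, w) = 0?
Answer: -941192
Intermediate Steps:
j(E, s) = 8*E*(-3 + s) (j(E, s) = 8*((E + 0)*(s - 3)) = 8*(E*(-3 + s)) = 8*E*(-3 + s))
(j(5, (-2 - 5)/(5 + (5*3)*(-3))) + 15)³ = (8*5*(-3 + (-2 - 5)/(5 + (5*3)*(-3))) + 15)³ = (8*5*(-3 - 7/(5 + 15*(-3))) + 15)³ = (8*5*(-3 - 7/(5 - 45)) + 15)³ = (8*5*(-3 - 7/(-40)) + 15)³ = (8*5*(-3 - 7*(-1/40)) + 15)³ = (8*5*(-3 + 7/40) + 15)³ = (8*5*(-113/40) + 15)³ = (-113 + 15)³ = (-98)³ = -941192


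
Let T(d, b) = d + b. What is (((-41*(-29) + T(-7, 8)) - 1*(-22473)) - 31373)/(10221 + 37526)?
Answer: -7710/47747 ≈ -0.16148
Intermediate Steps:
T(d, b) = b + d
(((-41*(-29) + T(-7, 8)) - 1*(-22473)) - 31373)/(10221 + 37526) = (((-41*(-29) + (8 - 7)) - 1*(-22473)) - 31373)/(10221 + 37526) = (((1189 + 1) + 22473) - 31373)/47747 = ((1190 + 22473) - 31373)*(1/47747) = (23663 - 31373)*(1/47747) = -7710*1/47747 = -7710/47747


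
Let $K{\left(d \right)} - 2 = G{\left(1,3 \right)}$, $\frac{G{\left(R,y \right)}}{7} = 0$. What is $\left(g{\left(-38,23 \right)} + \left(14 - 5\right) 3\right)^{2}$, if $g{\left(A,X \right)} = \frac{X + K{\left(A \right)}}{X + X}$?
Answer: $\frac{1605289}{2116} \approx 758.64$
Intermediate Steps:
$G{\left(R,y \right)} = 0$ ($G{\left(R,y \right)} = 7 \cdot 0 = 0$)
$K{\left(d \right)} = 2$ ($K{\left(d \right)} = 2 + 0 = 2$)
$g{\left(A,X \right)} = \frac{2 + X}{2 X}$ ($g{\left(A,X \right)} = \frac{X + 2}{X + X} = \frac{2 + X}{2 X}$)
$\left(g{\left(-38,23 \right)} + \left(14 - 5\right) 3\right)^{2} = \left(\frac{2 + 23}{2 \cdot 23} + \left(14 - 5\right) 3\right)^{2} = \left(\frac{1}{2} \cdot \frac{1}{23} \cdot 25 + 9 \cdot 3\right)^{2} = \left(\frac{25}{46} + 27\right)^{2} = \left(\frac{1267}{46}\right)^{2} = \frac{1605289}{2116}$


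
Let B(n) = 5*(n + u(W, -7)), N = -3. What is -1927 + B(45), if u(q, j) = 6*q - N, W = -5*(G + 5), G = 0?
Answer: -2437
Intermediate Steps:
W = -25 (W = -5*(0 + 5) = -5*5 = -25)
u(q, j) = 3 + 6*q (u(q, j) = 6*q - 1*(-3) = 6*q + 3 = 3 + 6*q)
B(n) = -735 + 5*n (B(n) = 5*(n + (3 + 6*(-25))) = 5*(n + (3 - 150)) = 5*(n - 147) = 5*(-147 + n) = -735 + 5*n)
-1927 + B(45) = -1927 + (-735 + 5*45) = -1927 + (-735 + 225) = -1927 - 510 = -2437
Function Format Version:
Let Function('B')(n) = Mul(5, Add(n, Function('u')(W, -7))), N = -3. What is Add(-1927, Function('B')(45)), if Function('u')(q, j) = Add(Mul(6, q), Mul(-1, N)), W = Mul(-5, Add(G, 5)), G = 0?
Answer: -2437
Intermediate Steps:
W = -25 (W = Mul(-5, Add(0, 5)) = Mul(-5, 5) = -25)
Function('u')(q, j) = Add(3, Mul(6, q)) (Function('u')(q, j) = Add(Mul(6, q), Mul(-1, -3)) = Add(Mul(6, q), 3) = Add(3, Mul(6, q)))
Function('B')(n) = Add(-735, Mul(5, n)) (Function('B')(n) = Mul(5, Add(n, Add(3, Mul(6, -25)))) = Mul(5, Add(n, Add(3, -150))) = Mul(5, Add(n, -147)) = Mul(5, Add(-147, n)) = Add(-735, Mul(5, n)))
Add(-1927, Function('B')(45)) = Add(-1927, Add(-735, Mul(5, 45))) = Add(-1927, Add(-735, 225)) = Add(-1927, -510) = -2437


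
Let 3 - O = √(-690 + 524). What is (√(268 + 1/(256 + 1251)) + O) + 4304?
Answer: 4307 + √608642639/1507 - I*√166 ≈ 4323.4 - 12.884*I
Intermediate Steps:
O = 3 - I*√166 (O = 3 - √(-690 + 524) = 3 - √(-166) = 3 - I*√166 ≈ 3.0 - 12.884*I)
(√(268 + 1/(256 + 1251)) + O) + 4304 = (√(268 + 1/(256 + 1251)) + (3 - I*√166)) + 4304 = (√(268 + 1/1507) + (3 - I*√166)) + 4304 = (√(403877/1507) + (3 - I*√166)) + 4304 = (√608642639/1507 + (3 - I*√166)) + 4304 = (3 + √608642639/1507 - I*√166) + 4304 = 4307 + √608642639/1507 - I*√166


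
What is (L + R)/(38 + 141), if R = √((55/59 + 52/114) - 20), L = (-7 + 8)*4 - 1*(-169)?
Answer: 173/179 + I*√210493533/601977 ≈ 0.96648 + 0.024101*I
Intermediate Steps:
L = 173 (L = 1*4 + 169 = 4 + 169 = 173)
R = I*√210493533/3363 (R = √((55*(1/59) + 52*(1/114)) - 20) = √((55/59 + 26/57) - 20) = √(4669/3363 - 20) = √(-62591/3363) = I*√210493533/3363 ≈ 4.3141*I)
(L + R)/(38 + 141) = (173 + I*√210493533/3363)/(38 + 141) = (173 + I*√210493533/3363)/179 = (173 + I*√210493533/3363)*(1/179) = 173/179 + I*√210493533/601977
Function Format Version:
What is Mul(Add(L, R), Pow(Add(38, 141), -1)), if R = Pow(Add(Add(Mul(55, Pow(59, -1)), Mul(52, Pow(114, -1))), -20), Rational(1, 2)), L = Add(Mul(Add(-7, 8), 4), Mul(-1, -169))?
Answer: Add(Rational(173, 179), Mul(Rational(1, 601977), I, Pow(210493533, Rational(1, 2)))) ≈ Add(0.96648, Mul(0.024101, I))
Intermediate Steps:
L = 173 (L = Add(Mul(1, 4), 169) = Add(4, 169) = 173)
R = Mul(Rational(1, 3363), I, Pow(210493533, Rational(1, 2))) (R = Pow(Add(Add(Mul(55, Rational(1, 59)), Mul(52, Rational(1, 114))), -20), Rational(1, 2)) = Pow(Add(Add(Rational(55, 59), Rational(26, 57)), -20), Rational(1, 2)) = Pow(Add(Rational(4669, 3363), -20), Rational(1, 2)) = Pow(Rational(-62591, 3363), Rational(1, 2)) = Mul(Rational(1, 3363), I, Pow(210493533, Rational(1, 2))) ≈ Mul(4.3141, I))
Mul(Add(L, R), Pow(Add(38, 141), -1)) = Mul(Add(173, Mul(Rational(1, 3363), I, Pow(210493533, Rational(1, 2)))), Pow(Add(38, 141), -1)) = Mul(Add(173, Mul(Rational(1, 3363), I, Pow(210493533, Rational(1, 2)))), Pow(179, -1)) = Mul(Add(173, Mul(Rational(1, 3363), I, Pow(210493533, Rational(1, 2)))), Rational(1, 179)) = Add(Rational(173, 179), Mul(Rational(1, 601977), I, Pow(210493533, Rational(1, 2))))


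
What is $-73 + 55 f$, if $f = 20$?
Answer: $1027$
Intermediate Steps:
$-73 + 55 f = -73 + 55 \cdot 20 = -73 + 1100 = 1027$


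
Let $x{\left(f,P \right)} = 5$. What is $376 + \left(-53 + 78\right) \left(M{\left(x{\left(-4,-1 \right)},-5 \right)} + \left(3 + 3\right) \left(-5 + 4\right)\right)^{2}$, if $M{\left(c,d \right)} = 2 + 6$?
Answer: $476$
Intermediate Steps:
$M{\left(c,d \right)} = 8$
$376 + \left(-53 + 78\right) \left(M{\left(x{\left(-4,-1 \right)},-5 \right)} + \left(3 + 3\right) \left(-5 + 4\right)\right)^{2} = 376 + \left(-53 + 78\right) \left(8 + \left(3 + 3\right) \left(-5 + 4\right)\right)^{2} = 376 + 25 \left(8 + 6 \left(-1\right)\right)^{2} = 376 + 25 \left(8 - 6\right)^{2} = 376 + 25 \cdot 2^{2} = 376 + 25 \cdot 4 = 376 + 100 = 476$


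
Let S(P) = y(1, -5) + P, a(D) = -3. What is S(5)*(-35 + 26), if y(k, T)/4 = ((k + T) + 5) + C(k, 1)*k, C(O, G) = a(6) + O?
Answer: -9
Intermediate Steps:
C(O, G) = -3 + O
y(k, T) = 20 + 4*T + 4*k + 4*k*(-3 + k) (y(k, T) = 4*(((k + T) + 5) + (-3 + k)*k) = 4*(((T + k) + 5) + k*(-3 + k)) = 4*((5 + T + k) + k*(-3 + k)) = 4*(5 + T + k + k*(-3 + k)) = 20 + 4*T + 4*k + 4*k*(-3 + k))
S(P) = -4 + P (S(P) = (20 + 4*(-5) + 4*1 + 4*1*(-3 + 1)) + P = (20 - 20 + 4 + 4*1*(-2)) + P = (20 - 20 + 4 - 8) + P = -4 + P)
S(5)*(-35 + 26) = (-4 + 5)*(-35 + 26) = 1*(-9) = -9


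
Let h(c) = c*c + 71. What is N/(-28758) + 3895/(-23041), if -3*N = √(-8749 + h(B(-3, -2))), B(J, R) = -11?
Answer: -3895/23041 + I*√8557/86274 ≈ -0.16905 + 0.0010722*I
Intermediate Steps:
h(c) = 71 + c² (h(c) = c² + 71 = 71 + c²)
N = -I*√8557/3 (N = -√(-8749 + (71 + (-11)²))/3 = -√(-8749 + (71 + 121))/3 = -√(-8749 + 192)/3 = -I*√8557/3 ≈ -30.835*I)
N/(-28758) + 3895/(-23041) = -I*√8557/3/(-28758) + 3895/(-23041) = -I*√8557/3*(-1/28758) + 3895*(-1/23041) = I*√8557/86274 - 3895/23041 = -3895/23041 + I*√8557/86274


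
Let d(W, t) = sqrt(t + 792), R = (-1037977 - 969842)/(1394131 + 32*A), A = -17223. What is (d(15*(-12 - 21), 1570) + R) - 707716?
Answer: -596603057239/842995 + sqrt(2362) ≈ -7.0767e+5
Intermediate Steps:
R = -2007819/842995 (R = (-1037977 - 969842)/(1394131 + 32*(-17223)) = -2007819/(1394131 - 551136) = -2007819/842995 ≈ -2.3818)
d(W, t) = sqrt(792 + t)
(d(15*(-12 - 21), 1570) + R) - 707716 = (sqrt(792 + 1570) - 2007819/842995) - 707716 = (sqrt(2362) - 2007819/842995) - 707716 = (-2007819/842995 + sqrt(2362)) - 707716 = -596603057239/842995 + sqrt(2362)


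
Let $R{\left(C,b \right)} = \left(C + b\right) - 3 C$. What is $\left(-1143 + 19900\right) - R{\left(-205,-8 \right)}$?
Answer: $18355$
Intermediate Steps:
$R{\left(C,b \right)} = b - 2 C$
$\left(-1143 + 19900\right) - R{\left(-205,-8 \right)} = \left(-1143 + 19900\right) - \left(-8 - -410\right) = 18757 - \left(-8 + 410\right) = 18757 - 402 = 18355$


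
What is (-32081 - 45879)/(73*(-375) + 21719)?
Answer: 9745/707 ≈ 13.784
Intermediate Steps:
(-32081 - 45879)/(73*(-375) + 21719) = -77960/(-27375 + 21719) = -77960/(-5656) = -77960*(-1/5656) = 9745/707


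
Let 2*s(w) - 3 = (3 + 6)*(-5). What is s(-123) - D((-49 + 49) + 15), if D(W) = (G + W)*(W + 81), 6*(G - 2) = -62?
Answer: -661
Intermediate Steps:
G = -25/3 (G = 2 + (⅙)*(-62) = 2 - 31/3 = -25/3 ≈ -8.3333)
s(w) = -21 (s(w) = 3/2 + ((3 + 6)*(-5))/2 = 3/2 + (9*(-5))/2 = 3/2 + (½)*(-45) = 3/2 - 45/2 = -21)
D(W) = (81 + W)*(-25/3 + W) (D(W) = (-25/3 + W)*(W + 81) = (-25/3 + W)*(81 + W) = (81 + W)*(-25/3 + W))
s(-123) - D((-49 + 49) + 15) = -21 - (-675 + ((-49 + 49) + 15)² + 218*((-49 + 49) + 15)/3) = -21 - (-675 + (0 + 15)² + 218*(0 + 15)/3) = -21 - (-675 + 15² + (218/3)*15) = -21 - (-675 + 225 + 1090) = -21 - 1*640 = -21 - 640 = -661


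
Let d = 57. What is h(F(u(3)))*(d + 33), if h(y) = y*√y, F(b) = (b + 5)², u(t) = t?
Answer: 46080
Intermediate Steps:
F(b) = (5 + b)²
h(y) = y^(3/2)
h(F(u(3)))*(d + 33) = ((5 + 3)²)^(3/2)*(57 + 33) = (8²)^(3/2)*90 = 64^(3/2)*90 = 512*90 = 46080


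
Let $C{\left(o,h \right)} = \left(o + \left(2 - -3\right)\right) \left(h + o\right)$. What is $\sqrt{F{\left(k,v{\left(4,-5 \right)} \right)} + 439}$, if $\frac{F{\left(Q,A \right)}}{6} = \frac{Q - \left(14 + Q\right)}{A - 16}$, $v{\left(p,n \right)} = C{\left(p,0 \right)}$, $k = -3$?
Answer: $\frac{\sqrt{10870}}{5} \approx 20.852$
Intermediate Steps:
$C{\left(o,h \right)} = \left(5 + o\right) \left(h + o\right)$ ($C{\left(o,h \right)} = \left(o + \left(2 + 3\right)\right) \left(h + o\right) = \left(o + 5\right) \left(h + o\right) = \left(5 + o\right) \left(h + o\right)$)
$v{\left(p,n \right)} = p^{2} + 5 p$ ($v{\left(p,n \right)} = p^{2} + 5 \cdot 0 + 5 p + 0 p = p^{2} + 0 + 5 p + 0 = p^{2} + 5 p$)
$F{\left(Q,A \right)} = - \frac{84}{-16 + A}$ ($F{\left(Q,A \right)} = 6 \frac{Q - \left(14 + Q\right)}{A - 16} = 6 \left(- \frac{14}{-16 + A}\right) = - \frac{84}{-16 + A}$)
$\sqrt{F{\left(k,v{\left(4,-5 \right)} \right)} + 439} = \sqrt{- \frac{84}{-16 + 4 \left(5 + 4\right)} + 439} = \sqrt{- \frac{84}{-16 + 4 \cdot 9} + 439} = \sqrt{- \frac{84}{-16 + 36} + 439} = \sqrt{- \frac{84}{20} + 439} = \sqrt{\left(-84\right) \frac{1}{20} + 439} = \sqrt{- \frac{21}{5} + 439} = \sqrt{\frac{2174}{5}} = \frac{\sqrt{10870}}{5}$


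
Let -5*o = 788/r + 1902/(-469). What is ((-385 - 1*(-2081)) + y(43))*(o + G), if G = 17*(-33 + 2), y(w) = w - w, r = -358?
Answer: -374282847136/419755 ≈ -8.9167e+5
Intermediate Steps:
y(w) = 0
G = -527 (G = 17*(-31) = -527)
o = 525244/419755 (o = -(788/(-358) + 1902/(-469))/5 = -(788*(-1/358) + 1902*(-1/469))/5 = -(-394/179 - 1902/469)/5 = -1/5*(-525244/83951) = 525244/419755 ≈ 1.2513)
((-385 - 1*(-2081)) + y(43))*(o + G) = ((-385 - 1*(-2081)) + 0)*(525244/419755 - 527) = ((-385 + 2081) + 0)*(-220685641/419755) = (1696 + 0)*(-220685641/419755) = 1696*(-220685641/419755) = -374282847136/419755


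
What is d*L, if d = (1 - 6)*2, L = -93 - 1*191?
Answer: 2840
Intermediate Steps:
L = -284 (L = -93 - 191 = -284)
d = -10 (d = -5*2 = -10)
d*L = -10*(-284) = 2840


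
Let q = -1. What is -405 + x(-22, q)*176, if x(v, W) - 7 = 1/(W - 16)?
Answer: 13883/17 ≈ 816.65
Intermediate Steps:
x(v, W) = 7 + 1/(-16 + W) (x(v, W) = 7 + 1/(W - 16) = 7 + 1/(-16 + W))
-405 + x(-22, q)*176 = -405 + ((-111 + 7*(-1))/(-16 - 1))*176 = -405 + ((-111 - 7)/(-17))*176 = -405 - 1/17*(-118)*176 = -405 + (118/17)*176 = -405 + 20768/17 = 13883/17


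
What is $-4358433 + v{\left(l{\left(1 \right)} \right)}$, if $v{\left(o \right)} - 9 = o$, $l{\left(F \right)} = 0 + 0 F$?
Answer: $-4358424$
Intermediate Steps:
$l{\left(F \right)} = 0$ ($l{\left(F \right)} = 0 + 0 = 0$)
$v{\left(o \right)} = 9 + o$
$-4358433 + v{\left(l{\left(1 \right)} \right)} = -4358433 + \left(9 + 0\right) = -4358433 + 9 = -4358424$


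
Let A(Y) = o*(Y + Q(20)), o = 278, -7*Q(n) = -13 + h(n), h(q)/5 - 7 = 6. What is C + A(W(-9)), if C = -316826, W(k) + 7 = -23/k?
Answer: -20167982/63 ≈ -3.2013e+5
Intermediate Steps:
h(q) = 65 (h(q) = 35 + 5*6 = 35 + 30 = 65)
W(k) = -7 - 23/k
Q(n) = -52/7 (Q(n) = -(-13 + 65)/7 = -⅐*52 = -52/7)
A(Y) = -14456/7 + 278*Y (A(Y) = 278*(Y - 52/7) = 278*(-52/7 + Y) = -14456/7 + 278*Y)
C + A(W(-9)) = -316826 + (-14456/7 + 278*(-7 - 23/(-9))) = -316826 + (-14456/7 + 278*(-7 - 23*(-⅑))) = -316826 + (-14456/7 + 278*(-7 + 23/9)) = -316826 + (-14456/7 + 278*(-40/9)) = -316826 + (-14456/7 - 11120/9) = -316826 - 207944/63 = -20167982/63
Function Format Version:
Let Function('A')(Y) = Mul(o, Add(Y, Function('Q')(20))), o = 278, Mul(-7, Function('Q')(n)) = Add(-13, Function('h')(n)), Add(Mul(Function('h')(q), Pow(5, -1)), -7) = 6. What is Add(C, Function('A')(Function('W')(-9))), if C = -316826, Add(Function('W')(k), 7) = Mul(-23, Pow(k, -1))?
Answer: Rational(-20167982, 63) ≈ -3.2013e+5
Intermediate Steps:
Function('h')(q) = 65 (Function('h')(q) = Add(35, Mul(5, 6)) = Add(35, 30) = 65)
Function('W')(k) = Add(-7, Mul(-23, Pow(k, -1)))
Function('Q')(n) = Rational(-52, 7) (Function('Q')(n) = Mul(Rational(-1, 7), Add(-13, 65)) = Mul(Rational(-1, 7), 52) = Rational(-52, 7))
Function('A')(Y) = Add(Rational(-14456, 7), Mul(278, Y)) (Function('A')(Y) = Mul(278, Add(Y, Rational(-52, 7))) = Mul(278, Add(Rational(-52, 7), Y)) = Add(Rational(-14456, 7), Mul(278, Y)))
Add(C, Function('A')(Function('W')(-9))) = Add(-316826, Add(Rational(-14456, 7), Mul(278, Add(-7, Mul(-23, Pow(-9, -1)))))) = Add(-316826, Add(Rational(-14456, 7), Mul(278, Add(-7, Mul(-23, Rational(-1, 9)))))) = Add(-316826, Add(Rational(-14456, 7), Mul(278, Add(-7, Rational(23, 9))))) = Add(-316826, Add(Rational(-14456, 7), Mul(278, Rational(-40, 9)))) = Add(-316826, Add(Rational(-14456, 7), Rational(-11120, 9))) = Add(-316826, Rational(-207944, 63)) = Rational(-20167982, 63)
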